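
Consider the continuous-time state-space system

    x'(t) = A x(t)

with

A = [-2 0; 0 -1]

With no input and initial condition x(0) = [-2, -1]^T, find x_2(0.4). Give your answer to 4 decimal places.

-0.6703

det(sI - A) = s^2 - (tr A)s + det A, with tr A = (-2) + (-1) = -3 and det A = (-2)·(-1) - 0·0 = 2 - 0 = 2.
So p(s) = det(sI - A) = s^2 + 3s + 2.
Factor s^2 + 3s + 2: two numbers with sum -3 and product 2 are -1 and -2, so s^2 + 3s + 2 = (s + 1)(s + 2).
Hence p(s) = (s + 1) (s + 2), with roots -2, -1.
The eigenvalues -2, -1 are distinct and real, so A is diagonalisable and x(t) = e^{At} x(0) = V diag(e^{λ_i t}) V^{-1} x(0), where the columns of V are the eigenvectors.
λ = -2: A - (-2)I = [[0, 0], [0, 1]]. Row 2 gives 0·v1 + 1·v2 = 0, so take v_1 = [1, 0]^T.
λ = -1: A - (-1)I = [[-1, 0], [0, 0]]. Row 1 gives (-1)·v1 + 0·v2 = 0, so take v_2 = [0, 1]^T.
V = [v_1 v_2] = [[1, 0], [0, 1]] has det V = 1, so V^{-1} = adj(V)/det V = [[1, 0], [0, 1]].
Modal coordinates z(0) = V^{-1} x(0): 1·(-2) + 0·(-1) = -2; 0·(-2) + 1·(-1) = -1; so z(0) = [-2, -1]^T.
x_2(t) = Σ_i (v_i)_2 · z_i(0) · e^{λ_i t} (row 2 of V times the modal terms).
x_2(0.4) = 0·(-2)·e^{-2·0.4} + 1·(-1)·e^{-1·0.4} = 0·0.449329 + (-1)·0.670320 = -0.6703.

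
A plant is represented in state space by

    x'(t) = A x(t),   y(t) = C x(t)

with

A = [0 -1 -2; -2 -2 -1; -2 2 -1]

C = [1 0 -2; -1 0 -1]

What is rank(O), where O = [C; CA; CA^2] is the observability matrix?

CA = [[4, -5, 0], [2, -1, 3]]
CA^2 = [[10, 6, -3], [-4, 6, -6]]
Observability matrix O = [C; CA; CA^2] = [[1, 0, -2], [-1, 0, -1], [4, -5, 0], [2, -1, 3], [10, 6, -3], [-4, 6, -6]]
Take the 3×3 submatrix of O formed by rows 1, 2, 3: [[1, 0, -2], [-1, 0, -1], [4, -5, 0]]. Its determinant is 1·(0·0 - (-1)·(-5)) - 0·((-1)·0 - (-1)·4) + (-2)·((-1)·(-5) - 0·4) = 1·(-5) - 0·4 + (-2)·5 = -15 ≠ 0.
So rank(O) ≥ 3; since O has 3 columns, rank(O) = 3.
rank(O) = 3 = n, so the pair (A, C) is completely observable.

3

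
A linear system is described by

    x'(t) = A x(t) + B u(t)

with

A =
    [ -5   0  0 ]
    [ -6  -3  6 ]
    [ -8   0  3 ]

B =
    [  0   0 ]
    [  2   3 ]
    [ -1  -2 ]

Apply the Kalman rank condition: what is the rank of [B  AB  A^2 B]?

2

AB = [[0, 0], [-12, -21], [-3, -6]]
A^2B = [[0, 0], [18, 27], [-9, -18]]
Controllability matrix C = [B  AB  A^2B] = [[0, 0, 0, 0, 0, 0], [2, 3, -12, -21, 18, 27], [-1, -2, -3, -6, -9, -18]]
Row 1 of C is identically zero, so rank(C) ≤ 2.
The 2×2 minor from rows 2, 3, columns 1, 2 is 2·(-2) - 3·(-1) = -4 - (-3) = -1 ≠ 0, so rank(C) = 2.
rank(C) = 2 < n = 3, so the pair (A, B) is not completely controllable.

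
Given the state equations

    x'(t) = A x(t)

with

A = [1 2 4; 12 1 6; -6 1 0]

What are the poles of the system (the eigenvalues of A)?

-2, 1, 3

det(sI - A) = s^3 - (tr A)s^2 + (M11 + M22 + M33)s - det A, where Mii is the 2×2 principal minor of A obtained by deleting row i and column i.
tr A = 1 + 1 + 0 = 2; M11 = 1·0 - 6·1 = 0 - 6 = -6; M22 = 1·0 - 4·(-6) = 0 - (-24) = 24; M33 = 1·1 - 2·12 = 1 - 24 = -23; sum of minors = -5.
det A = 1·(1·0 - 6·1) - 2·(12·0 - 6·(-6)) + 4·(12·1 - 1·(-6)) = 1·(-6) - 2·36 + 4·18 = -6.
So p(s) = det(sI - A) = s^3 - 2s^2 - 5s + 6.
Rational-root test: any integer root divides 6. Testing small divisors, s = 1 works: p(1) = 1 + (-2) + (-5) + 6 = 0, so (s - 1) is a factor.
Dividing, p(s) = (s - 1)(s^2 - s - 6).
Factor s^2 - s - 6: two numbers with sum 1 and product -6 are 3 and -2, so s^2 - s - 6 = (s - 3)(s + 2).
Hence p(s) = (s - 3) (s - 1) (s + 2), with roots -2, 1, 3.
At least one eigenvalue has non-negative real part, so the system is not asymptotically stable.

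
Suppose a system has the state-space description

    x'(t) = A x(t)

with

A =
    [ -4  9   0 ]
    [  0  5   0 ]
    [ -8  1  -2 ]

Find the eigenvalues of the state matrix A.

-4, -2, 5

det(sI - A) = s^3 - (tr A)s^2 + (M11 + M22 + M33)s - det A, where Mii is the 2×2 principal minor of A obtained by deleting row i and column i.
tr A = (-4) + 5 + (-2) = -1; M11 = 5·(-2) - 0·1 = -10 - 0 = -10; M22 = (-4)·(-2) - 0·(-8) = 8 - 0 = 8; M33 = (-4)·5 - 9·0 = -20 - 0 = -20; sum of minors = -22.
det A = (-4)·(5·(-2) - 0·1) - 9·(0·(-2) - 0·(-8)) + 0·(0·1 - 5·(-8)) = (-4)·(-10) - 9·0 + 0·40 = 40.
So p(s) = det(sI - A) = s^3 + s^2 - 22s - 40.
Rational-root test: any integer root divides -40. Testing small divisors, s = -2 works: p(-2) = -8 + 4 + 44 + (-40) = 0, so (s + 2) is a factor.
Dividing, p(s) = (s + 2)(s^2 - s - 20).
Factor s^2 - s - 20: two numbers with sum 1 and product -20 are 5 and -4, so s^2 - s - 20 = (s - 5)(s + 4).
Hence p(s) = (s - 5) (s + 2) (s + 4), with roots -4, -2, 5.
At least one eigenvalue has non-negative real part, so the system is not asymptotically stable.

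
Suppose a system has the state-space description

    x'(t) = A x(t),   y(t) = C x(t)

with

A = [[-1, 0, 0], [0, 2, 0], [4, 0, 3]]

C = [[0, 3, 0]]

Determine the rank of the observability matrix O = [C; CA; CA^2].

1

CA = [[0, 6, 0]]
CA^2 = [[0, 12, 0]]
Observability matrix O = [C; CA; CA^2] = [[0, 3, 0], [0, 6, 0], [0, 12, 0]]
Every row of O is a scalar multiple of row 1 = [0, 3, 0] (multipliers 1, 2, 4), so the rows span a one-dimensional space.
O ≠ 0, hence rank(O) = 1.
rank(O) = 1 < n = 3, so the pair (A, C) is not completely observable.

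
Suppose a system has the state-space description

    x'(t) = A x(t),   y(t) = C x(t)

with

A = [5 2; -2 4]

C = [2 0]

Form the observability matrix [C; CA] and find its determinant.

8

CA = [[10, 4]]
Observability matrix O = [C; CA] = [[2, 0], [10, 4]]
det(O) = 2·4 - 0·10 = 8 - 0 = 8
Since det(O) ≠ 0, rank(O) = 2 and the system is completely observable.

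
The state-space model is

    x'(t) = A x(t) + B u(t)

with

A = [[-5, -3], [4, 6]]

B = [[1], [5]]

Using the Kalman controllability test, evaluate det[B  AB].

134

AB = [[-20], [34]]
Controllability matrix C = [B  AB] = [[1, -20], [5, 34]]
det(C) = 1·34 - (-20)·5 = 34 - (-100) = 134
Since det(C) ≠ 0, rank(C) = 2 and the system is completely controllable.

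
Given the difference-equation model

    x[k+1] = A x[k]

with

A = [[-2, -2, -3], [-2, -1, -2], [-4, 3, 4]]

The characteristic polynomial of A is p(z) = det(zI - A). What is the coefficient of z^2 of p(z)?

-1

Expand det(zI - A) for the 3×3 matrix.
p(z) = z^3 - z^2 - 20z + 6.
(Check: constant term = det(-A) = (-1)^3 det A = 6; coefficient of z^2 = -tr A = -1.)
The coefficient of z^2 is -1.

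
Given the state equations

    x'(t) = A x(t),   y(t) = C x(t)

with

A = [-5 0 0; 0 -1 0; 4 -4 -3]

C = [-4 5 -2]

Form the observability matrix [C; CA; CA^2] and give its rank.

CA = [[12, 3, 6]]
CA^2 = [[-36, -27, -18]]
Observability matrix O = [C; CA; CA^2] = [[-4, 5, -2], [12, 3, 6], [-36, -27, -18]]
The columns c1, c2, c3 of O are linearly dependent: -c1 + 2·c3 = 0 (check each entry), so rank(O) ≤ 2.
The 2×2 minor from rows 1, 2, columns 1, 2 is (-4)·3 - 5·12 = -12 - 60 = -72 ≠ 0, so rank(O) = 2.
rank(O) = 2 < n = 3, so the pair (A, C) is not completely observable.

2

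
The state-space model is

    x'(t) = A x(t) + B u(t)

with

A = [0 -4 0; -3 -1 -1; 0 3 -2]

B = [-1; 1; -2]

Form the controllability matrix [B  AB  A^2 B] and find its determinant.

-225

AB = [[-4], [4], [7]]
A^2B = [[-16], [1], [-2]]
Controllability matrix C = [B  AB  A^2B] = [[-1, -4, -16], [1, 4, 1], [-2, 7, -2]]
Expanding along the first row, det(C) = (-1)·(4·(-2) - 1·7) - (-4)·(1·(-2) - 1·(-2)) + (-16)·(1·7 - 4·(-2)) = (-1)·(-15) - (-4)·0 + (-16)·15 = -225
Since det(C) ≠ 0, rank(C) = 3 and the system is completely controllable.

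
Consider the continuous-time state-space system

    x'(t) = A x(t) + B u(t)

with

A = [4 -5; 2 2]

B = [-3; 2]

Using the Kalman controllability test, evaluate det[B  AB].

AB = [[-22], [-2]]
Controllability matrix C = [B  AB] = [[-3, -22], [2, -2]]
det(C) = (-3)·(-2) - (-22)·2 = 6 - (-44) = 50
Since det(C) ≠ 0, rank(C) = 2 and the system is completely controllable.

50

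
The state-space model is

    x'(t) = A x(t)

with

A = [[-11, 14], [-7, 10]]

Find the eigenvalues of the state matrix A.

det(sI - A) = s^2 - (tr A)s + det A, with tr A = (-11) + 10 = -1 and det A = (-11)·10 - 14·(-7) = -110 - (-98) = -12.
So p(s) = det(sI - A) = s^2 + s - 12.
Factor s^2 + s - 12: two numbers with sum -1 and product -12 are 3 and -4, so s^2 + s - 12 = (s - 3)(s + 4).
Hence p(s) = (s - 3) (s + 4), with roots -4, 3.
At least one eigenvalue has non-negative real part, so the system is not asymptotically stable.

-4, 3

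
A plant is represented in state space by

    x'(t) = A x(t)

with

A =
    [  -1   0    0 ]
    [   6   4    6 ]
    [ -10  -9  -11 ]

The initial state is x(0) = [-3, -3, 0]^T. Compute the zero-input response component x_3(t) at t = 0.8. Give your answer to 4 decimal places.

4.0468

det(sI - A) = s^3 - (tr A)s^2 + (M11 + M22 + M33)s - det A, where Mii is the 2×2 principal minor of A obtained by deleting row i and column i.
tr A = (-1) + 4 + (-11) = -8; M11 = 4·(-11) - 6·(-9) = -44 - (-54) = 10; M22 = (-1)·(-11) - 0·(-10) = 11 - 0 = 11; M33 = (-1)·4 - 0·6 = -4 - 0 = -4; sum of minors = 17.
det A = (-1)·(4·(-11) - 6·(-9)) - 0·(6·(-11) - 6·(-10)) + 0·(6·(-9) - 4·(-10)) = (-1)·10 - 0·(-6) + 0·(-14) = -10.
So p(s) = det(sI - A) = s^3 + 8s^2 + 17s + 10.
Rational-root test: any integer root divides 10. Testing small divisors, s = -1 works: p(-1) = -1 + 8 + (-17) + 10 = 0, so (s + 1) is a factor.
Dividing, p(s) = (s + 1)(s^2 + 7s + 10).
Factor s^2 + 7s + 10: two numbers with sum -7 and product 10 are -2 and -5, so s^2 + 7s + 10 = (s + 2)(s + 5).
Hence p(s) = (s + 1) (s + 2) (s + 5), with roots -5, -2, -1.
The eigenvalues -5, -2, -1 are distinct and real, so A is diagonalisable and x(t) = e^{At} x(0) = V diag(e^{λ_i t}) V^{-1} x(0), where the columns of V are the eigenvectors.
λ = -5: A - (-5)I = [[4, 0, 0], [6, 9, 6], [-10, -9, -6]]. v must be orthogonal to every row; (row 1) × (row 2) = [0, -24, 36], so take v_1 = [0, 2, -3]^T.
λ = -2: A - (-2)I = [[1, 0, 0], [6, 6, 6], [-10, -9, -9]]. v must be orthogonal to every row; (row 1) × (row 2) = [0, -6, 6], so take v_2 = [0, 1, -1]^T.
λ = -1: A - (-1)I = [[0, 0, 0], [6, 5, 6], [-10, -9, -10]]. v must be orthogonal to every row; (row 2) × (row 3) = [4, 0, -4], so take v_3 = [-1, 0, 1]^T.
V = [v_1 v_2 v_3] = [[0, 0, -1], [2, 1, 0], [-3, -1, 1]] has det V = -1, so V^{-1} = adj(V)/det V = [[-1, -1, -1], [2, 3, 2], [-1, 0, 0]].
Modal coordinates z(0) = V^{-1} x(0): (-1)·(-3) + (-1)·(-3) + (-1)·0 = 6; 2·(-3) + 3·(-3) + 2·0 = -15; (-1)·(-3) + 0·(-3) + 0·0 = 3; so z(0) = [6, -15, 3]^T.
x_3(t) = Σ_i (v_i)_3 · z_i(0) · e^{λ_i t} (row 3 of V times the modal terms).
x_3(0.8) = (-3)·6·e^{-5·0.8} + (-1)·(-15)·e^{-2·0.8} + 1·3·e^{-1·0.8} = (-18)·0.018316 + 15·0.201897 + 3·0.449329 = 4.0468.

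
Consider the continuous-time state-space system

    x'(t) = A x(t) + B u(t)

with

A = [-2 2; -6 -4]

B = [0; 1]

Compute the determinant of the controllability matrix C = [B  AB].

-2

AB = [[2], [-4]]
Controllability matrix C = [B  AB] = [[0, 2], [1, -4]]
det(C) = 0·(-4) - 2·1 = 0 - 2 = -2
Since det(C) ≠ 0, rank(C) = 2 and the system is completely controllable.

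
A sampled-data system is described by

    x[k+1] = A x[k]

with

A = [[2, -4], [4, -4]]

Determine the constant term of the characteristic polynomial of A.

For a 2×2 matrix, det(zI - A) = z^2 - (tr A)z + det A.
tr A = -2, det A = 8.
So p(z) = z^2 + 2z + 8.
The constant term is 8.

8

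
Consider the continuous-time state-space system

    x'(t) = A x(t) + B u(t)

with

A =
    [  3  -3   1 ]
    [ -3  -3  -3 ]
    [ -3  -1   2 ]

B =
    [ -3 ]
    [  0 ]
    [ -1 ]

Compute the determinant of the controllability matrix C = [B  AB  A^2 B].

AB = [[-10], [12], [7]]
A^2B = [[-59], [-27], [32]]
Controllability matrix C = [B  AB  A^2B] = [[-3, -10, -59], [0, 12, -27], [-1, 7, 32]]
Expanding along the first row, det(C) = (-3)·(12·32 - (-27)·7) - (-10)·(0·32 - (-27)·(-1)) + (-59)·(0·7 - 12·(-1)) = (-3)·573 - (-10)·(-27) + (-59)·12 = -2697
Since det(C) ≠ 0, rank(C) = 3 and the system is completely controllable.

-2697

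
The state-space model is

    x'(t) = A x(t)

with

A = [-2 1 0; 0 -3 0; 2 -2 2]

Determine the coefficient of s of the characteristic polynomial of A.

-4

Expand det(sI - A) for the 3×3 matrix.
p(s) = s^3 + 3s^2 - 4s - 12.
(Check: constant term = det(-A) = (-1)^3 det A = -12; coefficient of s^2 = -tr A = 3.)
The coefficient of s is -4.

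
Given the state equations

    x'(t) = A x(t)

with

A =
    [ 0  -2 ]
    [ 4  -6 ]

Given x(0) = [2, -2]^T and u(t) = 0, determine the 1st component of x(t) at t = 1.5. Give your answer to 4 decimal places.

0.2888

det(sI - A) = s^2 - (tr A)s + det A, with tr A = 0 + (-6) = -6 and det A = 0·(-6) - (-2)·4 = 0 - (-8) = 8.
So p(s) = det(sI - A) = s^2 + 6s + 8.
Factor s^2 + 6s + 8: two numbers with sum -6 and product 8 are -2 and -4, so s^2 + 6s + 8 = (s + 2)(s + 4).
Hence p(s) = (s + 2) (s + 4), with roots -4, -2.
The eigenvalues -4, -2 are distinct and real, so A is diagonalisable and x(t) = e^{At} x(0) = V diag(e^{λ_i t}) V^{-1} x(0), where the columns of V are the eigenvectors.
λ = -4: A - (-4)I = [[4, -2], [4, -2]]. Row 1 gives 4·v1 + (-2)·v2 = 0, so take v_1 = [1, 2]^T.
λ = -2: A - (-2)I = [[2, -2], [4, -4]]. Row 1 gives 2·v1 + (-2)·v2 = 0, so take v_2 = [1, 1]^T.
V = [v_1 v_2] = [[1, 1], [2, 1]] has det V = -1, so V^{-1} = adj(V)/det V = [[-1, 1], [2, -1]].
Modal coordinates z(0) = V^{-1} x(0): (-1)·2 + 1·(-2) = -4; 2·2 + (-1)·(-2) = 6; so z(0) = [-4, 6]^T.
x_1(t) = Σ_i (v_i)_1 · z_i(0) · e^{λ_i t} (row 1 of V times the modal terms).
x_1(1.5) = 1·(-4)·e^{-4·1.5} + 1·6·e^{-2·1.5} = (-4)·0.002479 + 6·0.049787 = 0.2888.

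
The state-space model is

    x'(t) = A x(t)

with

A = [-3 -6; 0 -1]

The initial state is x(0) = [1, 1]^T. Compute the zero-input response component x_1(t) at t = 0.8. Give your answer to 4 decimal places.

-0.9851

det(sI - A) = s^2 - (tr A)s + det A, with tr A = (-3) + (-1) = -4 and det A = (-3)·(-1) - (-6)·0 = 3 - 0 = 3.
So p(s) = det(sI - A) = s^2 + 4s + 3.
Factor s^2 + 4s + 3: two numbers with sum -4 and product 3 are -1 and -3, so s^2 + 4s + 3 = (s + 1)(s + 3).
Hence p(s) = (s + 1) (s + 3), with roots -3, -1.
The eigenvalues -3, -1 are distinct and real, so A is diagonalisable and x(t) = e^{At} x(0) = V diag(e^{λ_i t}) V^{-1} x(0), where the columns of V are the eigenvectors.
λ = -3: A - (-3)I = [[0, -6], [0, 2]]. Row 1 gives 0·v1 + (-6)·v2 = 0, so take v_1 = [1, 0]^T.
λ = -1: A - (-1)I = [[-2, -6], [0, 0]]. Row 1 gives (-2)·v1 + (-6)·v2 = 0, so take v_2 = [-3, 1]^T.
V = [v_1 v_2] = [[1, -3], [0, 1]] has det V = 1, so V^{-1} = adj(V)/det V = [[1, 3], [0, 1]].
Modal coordinates z(0) = V^{-1} x(0): 1·1 + 3·1 = 4; 0·1 + 1·1 = 1; so z(0) = [4, 1]^T.
x_1(t) = Σ_i (v_i)_1 · z_i(0) · e^{λ_i t} (row 1 of V times the modal terms).
x_1(0.8) = 1·4·e^{-3·0.8} + (-3)·1·e^{-1·0.8} = 4·0.090718 + (-3)·0.449329 = -0.9851.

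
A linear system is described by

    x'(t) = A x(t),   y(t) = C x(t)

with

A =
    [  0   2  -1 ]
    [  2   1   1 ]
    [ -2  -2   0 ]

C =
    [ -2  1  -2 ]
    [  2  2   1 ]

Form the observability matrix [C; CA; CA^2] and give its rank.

3

CA = [[6, 1, 3], [2, 4, 0]]
CA^2 = [[-4, 7, -5], [8, 8, 2]]
Observability matrix O = [C; CA; CA^2] = [[-2, 1, -2], [2, 2, 1], [6, 1, 3], [2, 4, 0], [-4, 7, -5], [8, 8, 2]]
Take the 3×3 submatrix of O formed by rows 1, 2, 3: [[-2, 1, -2], [2, 2, 1], [6, 1, 3]]. Its determinant is (-2)·(2·3 - 1·1) - 1·(2·3 - 1·6) + (-2)·(2·1 - 2·6) = (-2)·5 - 1·0 + (-2)·(-10) = 10 ≠ 0.
So rank(O) ≥ 3; since O has 3 columns, rank(O) = 3.
rank(O) = 3 = n, so the pair (A, C) is completely observable.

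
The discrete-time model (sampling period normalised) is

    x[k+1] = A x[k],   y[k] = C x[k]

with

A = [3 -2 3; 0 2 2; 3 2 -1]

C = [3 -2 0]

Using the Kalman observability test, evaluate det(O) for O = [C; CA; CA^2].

-24

CA = [[9, -10, 5]]
CA^2 = [[42, -28, 2]]
Observability matrix O = [C; CA; CA^2] = [[3, -2, 0], [9, -10, 5], [42, -28, 2]]
Expanding along the first row, det(O) = 3·((-10)·2 - 5·(-28)) - (-2)·(9·2 - 5·42) + 0·(9·(-28) - (-10)·42) = 3·120 - (-2)·(-192) + 0·168 = -24
Since det(O) ≠ 0, rank(O) = 3 and the system is completely observable.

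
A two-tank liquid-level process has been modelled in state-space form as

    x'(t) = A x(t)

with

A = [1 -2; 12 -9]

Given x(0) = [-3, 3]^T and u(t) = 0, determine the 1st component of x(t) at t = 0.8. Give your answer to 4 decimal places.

-0.9238

det(sI - A) = s^2 - (tr A)s + det A, with tr A = 1 + (-9) = -8 and det A = 1·(-9) - (-2)·12 = -9 - (-24) = 15.
So p(s) = det(sI - A) = s^2 + 8s + 15.
Factor s^2 + 8s + 15: two numbers with sum -8 and product 15 are -3 and -5, so s^2 + 8s + 15 = (s + 3)(s + 5).
Hence p(s) = (s + 3) (s + 5), with roots -5, -3.
The eigenvalues -5, -3 are distinct and real, so A is diagonalisable and x(t) = e^{At} x(0) = V diag(e^{λ_i t}) V^{-1} x(0), where the columns of V are the eigenvectors.
λ = -5: A - (-5)I = [[6, -2], [12, -4]]. Row 1 gives 6·v1 + (-2)·v2 = 0, so take v_1 = [1, 3]^T.
λ = -3: A - (-3)I = [[4, -2], [12, -6]]. Row 1 gives 4·v1 + (-2)·v2 = 0, so take v_2 = [1, 2]^T.
V = [v_1 v_2] = [[1, 1], [3, 2]] has det V = -1, so V^{-1} = adj(V)/det V = [[-2, 1], [3, -1]].
Modal coordinates z(0) = V^{-1} x(0): (-2)·(-3) + 1·3 = 9; 3·(-3) + (-1)·3 = -12; so z(0) = [9, -12]^T.
x_1(t) = Σ_i (v_i)_1 · z_i(0) · e^{λ_i t} (row 1 of V times the modal terms).
x_1(0.8) = 1·9·e^{-5·0.8} + 1·(-12)·e^{-3·0.8} = 9·0.018316 + (-12)·0.090718 = -0.9238.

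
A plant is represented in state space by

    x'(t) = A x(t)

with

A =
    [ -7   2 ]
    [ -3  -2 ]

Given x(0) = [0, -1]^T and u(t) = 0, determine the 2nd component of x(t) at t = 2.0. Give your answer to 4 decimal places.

-0.0009

det(sI - A) = s^2 - (tr A)s + det A, with tr A = (-7) + (-2) = -9 and det A = (-7)·(-2) - 2·(-3) = 14 - (-6) = 20.
So p(s) = det(sI - A) = s^2 + 9s + 20.
Factor s^2 + 9s + 20: two numbers with sum -9 and product 20 are -4 and -5, so s^2 + 9s + 20 = (s + 4)(s + 5).
Hence p(s) = (s + 4) (s + 5), with roots -5, -4.
The eigenvalues -5, -4 are distinct and real, so A is diagonalisable and x(t) = e^{At} x(0) = V diag(e^{λ_i t}) V^{-1} x(0), where the columns of V are the eigenvectors.
λ = -5: A - (-5)I = [[-2, 2], [-3, 3]]. Row 1 gives (-2)·v1 + 2·v2 = 0, so take v_1 = [-1, -1]^T.
λ = -4: A - (-4)I = [[-3, 2], [-3, 2]]. Row 1 gives (-3)·v1 + 2·v2 = 0, so take v_2 = [2, 3]^T.
V = [v_1 v_2] = [[-1, 2], [-1, 3]] has det V = -1, so V^{-1} = adj(V)/det V = [[-3, 2], [-1, 1]].
Modal coordinates z(0) = V^{-1} x(0): (-3)·0 + 2·(-1) = -2; (-1)·0 + 1·(-1) = -1; so z(0) = [-2, -1]^T.
x_2(t) = Σ_i (v_i)_2 · z_i(0) · e^{λ_i t} (row 2 of V times the modal terms).
x_2(2.0) = (-1)·(-2)·e^{-5·2.0} + 3·(-1)·e^{-4·2.0} = 2·0.000045 + (-3)·0.000335 = -0.0009.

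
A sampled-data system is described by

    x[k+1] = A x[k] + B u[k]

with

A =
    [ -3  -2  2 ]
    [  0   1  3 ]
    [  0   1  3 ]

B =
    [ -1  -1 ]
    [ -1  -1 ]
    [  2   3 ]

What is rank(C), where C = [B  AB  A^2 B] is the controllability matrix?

3

AB = [[9, 11], [5, 8], [5, 8]]
A^2B = [[-27, -33], [20, 32], [20, 32]]
Controllability matrix C = [B  AB  A^2B] = [[-1, -1, 9, 11, -27, -33], [-1, -1, 5, 8, 20, 32], [2, 3, 5, 8, 20, 32]]
Take the 3×3 submatrix of C formed by columns 1, 2, 3: [[-1, -1, 9], [-1, -1, 5], [2, 3, 5]]. Its determinant is (-1)·((-1)·5 - 5·3) - (-1)·((-1)·5 - 5·2) + 9·((-1)·3 - (-1)·2) = (-1)·(-20) - (-1)·(-15) + 9·(-1) = -4 ≠ 0.
So rank(C) ≥ 3; since C has 3 rows, rank(C) = 3.
rank(C) = 3 = n, so the pair (A, B) is completely controllable.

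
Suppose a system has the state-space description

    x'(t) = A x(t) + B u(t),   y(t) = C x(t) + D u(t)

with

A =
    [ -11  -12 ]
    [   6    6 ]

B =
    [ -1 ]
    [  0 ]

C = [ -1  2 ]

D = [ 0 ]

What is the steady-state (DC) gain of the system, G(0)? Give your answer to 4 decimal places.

-3.0000

G(0) = C(-A)^{-1}B + D = -C A^{-1} B + D.
det A = 6, so A^{-1} = (1/6)·adj(A) = [[1, 2], [-1, -11/6]]
A^{-1} B = [-1, 1]^T
C A^{-1} B = 3
G(0) = D - C A^{-1} B = 0 - (3) = -3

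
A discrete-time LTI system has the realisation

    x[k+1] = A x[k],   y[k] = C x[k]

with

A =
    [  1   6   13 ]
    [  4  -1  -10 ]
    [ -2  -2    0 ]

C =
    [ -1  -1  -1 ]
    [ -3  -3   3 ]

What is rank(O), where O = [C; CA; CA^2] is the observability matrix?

CA = [[-3, -3, -3], [-21, -21, -9]]
CA^2 = [[-9, -9, -9], [-87, -87, -63]]
Observability matrix O = [C; CA; CA^2] = [[-1, -1, -1], [-3, -3, 3], [-3, -3, -3], [-21, -21, -9], [-9, -9, -9], [-87, -87, -63]]
The columns c1, c2, c3 of O are linearly dependent: -c1 + c2 = 0 (check each entry), so rank(O) ≤ 2.
The 2×2 minor from rows 1, 2, columns 1, 3 is (-1)·3 - (-1)·(-3) = -3 - 3 = -6 ≠ 0, so rank(O) = 2.
rank(O) = 2 < n = 3, so the pair (A, C) is not completely observable.

2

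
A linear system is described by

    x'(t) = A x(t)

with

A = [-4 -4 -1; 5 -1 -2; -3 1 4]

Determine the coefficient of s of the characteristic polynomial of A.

3

Expand det(sI - A) for the 3×3 matrix.
p(s) = s^3 + s^2 + 3s - 62.
(Check: constant term = det(-A) = (-1)^3 det A = -62; coefficient of s^2 = -tr A = 1.)
The coefficient of s is 3.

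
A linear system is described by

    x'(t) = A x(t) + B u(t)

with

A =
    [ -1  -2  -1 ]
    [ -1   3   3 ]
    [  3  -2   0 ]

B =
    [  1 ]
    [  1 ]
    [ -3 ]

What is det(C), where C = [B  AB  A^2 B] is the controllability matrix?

AB = [[0], [-7], [1]]
A^2B = [[13], [-18], [14]]
Controllability matrix C = [B  AB  A^2B] = [[1, 0, 13], [1, -7, -18], [-3, 1, 14]]
Expanding along the first row, det(C) = 1·((-7)·14 - (-18)·1) - 0·(1·14 - (-18)·(-3)) + 13·(1·1 - (-7)·(-3)) = 1·(-80) - 0·(-40) + 13·(-20) = -340
Since det(C) ≠ 0, rank(C) = 3 and the system is completely controllable.

-340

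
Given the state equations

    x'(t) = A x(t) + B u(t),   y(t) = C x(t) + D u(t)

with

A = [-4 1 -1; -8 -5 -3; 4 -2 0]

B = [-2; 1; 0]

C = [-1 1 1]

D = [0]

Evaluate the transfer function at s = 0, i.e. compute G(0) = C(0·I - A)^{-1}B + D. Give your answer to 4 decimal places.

G(0) = C(-A)^{-1}B + D = -C A^{-1} B + D.
det A = -24, so A^{-1} = (1/-24)·adj(A) = [[1/4, -1/12, 1/3], [1/2, -1/6, 1/6], [-3/2, 1/6, -7/6]]
A^{-1} B = [-7/12, -7/6, 19/6]^T
C A^{-1} B = 31/12
G(0) = D - C A^{-1} B = 0 - (31/12) = -31/12 ≈ -2.5833

-2.5833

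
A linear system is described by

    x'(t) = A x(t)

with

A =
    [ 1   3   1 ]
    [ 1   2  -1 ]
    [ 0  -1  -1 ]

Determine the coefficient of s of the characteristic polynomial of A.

-5

Expand det(sI - A) for the 3×3 matrix.
p(s) = s^3 - 2s^2 - 5s + 1.
(Check: constant term = det(-A) = (-1)^3 det A = 1; coefficient of s^2 = -tr A = -2.)
The coefficient of s is -5.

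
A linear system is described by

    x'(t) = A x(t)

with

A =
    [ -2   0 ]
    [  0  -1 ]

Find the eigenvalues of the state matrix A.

-2, -1

det(sI - A) = s^2 - (tr A)s + det A, with tr A = (-2) + (-1) = -3 and det A = (-2)·(-1) - 0·0 = 2 - 0 = 2.
So p(s) = det(sI - A) = s^2 + 3s + 2.
Factor s^2 + 3s + 2: two numbers with sum -3 and product 2 are -1 and -2, so s^2 + 3s + 2 = (s + 1)(s + 2).
Hence p(s) = (s + 1) (s + 2), with roots -2, -1.
All eigenvalues have negative real part, so the system is asymptotically stable.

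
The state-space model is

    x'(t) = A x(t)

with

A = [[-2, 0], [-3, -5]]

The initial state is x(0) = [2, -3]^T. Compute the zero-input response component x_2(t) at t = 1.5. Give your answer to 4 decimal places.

-0.1001

det(sI - A) = s^2 - (tr A)s + det A, with tr A = (-2) + (-5) = -7 and det A = (-2)·(-5) - 0·(-3) = 10 - 0 = 10.
So p(s) = det(sI - A) = s^2 + 7s + 10.
Factor s^2 + 7s + 10: two numbers with sum -7 and product 10 are -2 and -5, so s^2 + 7s + 10 = (s + 2)(s + 5).
Hence p(s) = (s + 2) (s + 5), with roots -5, -2.
The eigenvalues -5, -2 are distinct and real, so A is diagonalisable and x(t) = e^{At} x(0) = V diag(e^{λ_i t}) V^{-1} x(0), where the columns of V are the eigenvectors.
λ = -5: A - (-5)I = [[3, 0], [-3, 0]]. Row 1 gives 3·v1 + 0·v2 = 0, so take v_1 = [0, 1]^T.
λ = -2: A - (-2)I = [[0, 0], [-3, -3]]. Row 2 gives (-3)·v1 + (-3)·v2 = 0, so take v_2 = [-1, 1]^T.
V = [v_1 v_2] = [[0, -1], [1, 1]] has det V = 1, so V^{-1} = adj(V)/det V = [[1, 1], [-1, 0]].
Modal coordinates z(0) = V^{-1} x(0): 1·2 + 1·(-3) = -1; (-1)·2 + 0·(-3) = -2; so z(0) = [-1, -2]^T.
x_2(t) = Σ_i (v_i)_2 · z_i(0) · e^{λ_i t} (row 2 of V times the modal terms).
x_2(1.5) = 1·(-1)·e^{-5·1.5} + 1·(-2)·e^{-2·1.5} = (-1)·0.000553 + (-2)·0.049787 = -0.1001.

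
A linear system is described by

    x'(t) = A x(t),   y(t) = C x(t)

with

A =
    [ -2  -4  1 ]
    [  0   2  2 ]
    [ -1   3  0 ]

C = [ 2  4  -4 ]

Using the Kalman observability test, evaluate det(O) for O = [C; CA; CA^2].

536

CA = [[0, -12, 10]]
CA^2 = [[-10, 6, -24]]
Observability matrix O = [C; CA; CA^2] = [[2, 4, -4], [0, -12, 10], [-10, 6, -24]]
Expanding along the first row, det(O) = 2·((-12)·(-24) - 10·6) - 4·(0·(-24) - 10·(-10)) + (-4)·(0·6 - (-12)·(-10)) = 2·228 - 4·100 + (-4)·(-120) = 536
Since det(O) ≠ 0, rank(O) = 3 and the system is completely observable.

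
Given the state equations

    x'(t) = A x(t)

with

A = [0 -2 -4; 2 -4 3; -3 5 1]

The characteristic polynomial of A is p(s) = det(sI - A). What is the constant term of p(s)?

-30

Expand det(sI - A) for the 3×3 matrix.
p(s) = s^3 + 3s^2 - 27s - 30.
(Check: constant term = det(-A) = (-1)^3 det A = -30; coefficient of s^2 = -tr A = 3.)
The constant term is -30.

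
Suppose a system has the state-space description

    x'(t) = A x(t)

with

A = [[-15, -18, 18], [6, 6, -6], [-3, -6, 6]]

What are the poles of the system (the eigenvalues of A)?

det(sI - A) = s^3 - (tr A)s^2 + (M11 + M22 + M33)s - det A, where Mii is the 2×2 principal minor of A obtained by deleting row i and column i.
tr A = (-15) + 6 + 6 = -3; M11 = 6·6 - (-6)·(-6) = 36 - 36 = 0; M22 = (-15)·6 - 18·(-3) = -90 - (-54) = -36; M33 = (-15)·6 - (-18)·6 = -90 - (-108) = 18; sum of minors = -18.
det A = (-15)·(6·6 - (-6)·(-6)) - (-18)·(6·6 - (-6)·(-3)) + 18·(6·(-6) - 6·(-3)) = (-15)·0 - (-18)·18 + 18·(-18) = 0.
So p(s) = det(sI - A) = s^3 + 3s^2 - 18s.
The constant term is 0, so p(s) = s(s^2 + 3s - 18).
Factor s^2 + 3s - 18: two numbers with sum -3 and product -18 are 3 and -6, so s^2 + 3s - 18 = (s - 3)(s + 6).
Hence p(s) = s (s - 3) (s + 6), with roots -6, 0, 3.
At least one eigenvalue has non-negative real part, so the system is not asymptotically stable.

-6, 0, 3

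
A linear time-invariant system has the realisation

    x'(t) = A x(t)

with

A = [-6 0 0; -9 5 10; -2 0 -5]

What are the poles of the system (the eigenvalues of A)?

-6, -5, 5

det(sI - A) = s^3 - (tr A)s^2 + (M11 + M22 + M33)s - det A, where Mii is the 2×2 principal minor of A obtained by deleting row i and column i.
tr A = (-6) + 5 + (-5) = -6; M11 = 5·(-5) - 10·0 = -25 - 0 = -25; M22 = (-6)·(-5) - 0·(-2) = 30 - 0 = 30; M33 = (-6)·5 - 0·(-9) = -30 - 0 = -30; sum of minors = -25.
det A = (-6)·(5·(-5) - 10·0) - 0·((-9)·(-5) - 10·(-2)) + 0·((-9)·0 - 5·(-2)) = (-6)·(-25) - 0·65 + 0·10 = 150.
So p(s) = det(sI - A) = s^3 + 6s^2 - 25s - 150.
Rational-root test: any integer root divides -150. Testing small divisors, s = -5 works: p(-5) = -125 + 150 + 125 + (-150) = 0, so (s + 5) is a factor.
Dividing, p(s) = (s + 5)(s^2 + s - 30).
Factor s^2 + s - 30: two numbers with sum -1 and product -30 are 5 and -6, so s^2 + s - 30 = (s - 5)(s + 6).
Hence p(s) = (s - 5) (s + 5) (s + 6), with roots -6, -5, 5.
At least one eigenvalue has non-negative real part, so the system is not asymptotically stable.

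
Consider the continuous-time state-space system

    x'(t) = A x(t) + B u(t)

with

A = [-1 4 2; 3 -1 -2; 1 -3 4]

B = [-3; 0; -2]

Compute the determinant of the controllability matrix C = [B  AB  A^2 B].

AB = [[-1], [-5], [-11]]
A^2B = [[-41], [24], [-30]]
Controllability matrix C = [B  AB  A^2B] = [[-3, -1, -41], [0, -5, 24], [-2, -11, -30]]
Expanding along the first row, det(C) = (-3)·((-5)·(-30) - 24·(-11)) - (-1)·(0·(-30) - 24·(-2)) + (-41)·(0·(-11) - (-5)·(-2)) = (-3)·414 - (-1)·48 + (-41)·(-10) = -784
Since det(C) ≠ 0, rank(C) = 3 and the system is completely controllable.

-784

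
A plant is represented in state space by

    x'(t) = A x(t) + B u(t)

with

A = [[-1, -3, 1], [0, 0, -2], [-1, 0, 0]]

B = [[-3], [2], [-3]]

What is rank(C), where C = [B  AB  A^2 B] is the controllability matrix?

AB = [[-6], [6], [3]]
A^2B = [[-9], [-6], [6]]
Controllability matrix C = [B  AB  A^2B] = [[-3, -6, -9], [2, 6, -6], [-3, 3, 6]]
det(C) = (-3)·(6·6 - (-6)·3) - (-6)·(2·6 - (-6)·(-3)) + (-9)·(2·3 - 6·(-3)) = (-3)·54 - (-6)·(-6) + (-9)·24 = -414 ≠ 0, so rank(C) = 3.
rank(C) = 3 = n, so the pair (A, B) is completely controllable.

3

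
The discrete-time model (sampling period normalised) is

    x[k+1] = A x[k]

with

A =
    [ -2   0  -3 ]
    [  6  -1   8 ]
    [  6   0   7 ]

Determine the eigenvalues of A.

det(zI - A) = z^3 - (tr A)z^2 + (M11 + M22 + M33)z - det A, where Mii is the 2×2 principal minor of A obtained by deleting row i and column i.
tr A = (-2) + (-1) + 7 = 4; M11 = (-1)·7 - 8·0 = -7 - 0 = -7; M22 = (-2)·7 - (-3)·6 = -14 - (-18) = 4; M33 = (-2)·(-1) - 0·6 = 2 - 0 = 2; sum of minors = -1.
det A = (-2)·((-1)·7 - 8·0) - 0·(6·7 - 8·6) + (-3)·(6·0 - (-1)·6) = (-2)·(-7) - 0·(-6) + (-3)·6 = -4.
So p(z) = det(zI - A) = z^3 - 4z^2 - z + 4.
Rational-root test: any integer root divides 4. Testing small divisors, z = -1 works: p(-1) = -1 + (-4) + 1 + 4 = 0, so (z + 1) is a factor.
Dividing, p(z) = (z + 1)(z^2 - 5z + 4).
Factor z^2 - 5z + 4: two numbers with sum 5 and product 4 are 4 and 1, so z^2 - 5z + 4 = (z - 4)(z - 1).
Hence p(z) = (z - 4) (z - 1) (z + 1), with roots -1, 1, 4.

-1, 1, 4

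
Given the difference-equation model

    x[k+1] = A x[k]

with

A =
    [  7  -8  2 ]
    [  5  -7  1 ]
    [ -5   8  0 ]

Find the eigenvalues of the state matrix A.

det(zI - A) = z^3 - (tr A)z^2 + (M11 + M22 + M33)z - det A, where Mii is the 2×2 principal minor of A obtained by deleting row i and column i.
tr A = 7 + (-7) + 0 = 0; M11 = (-7)·0 - 1·8 = 0 - 8 = -8; M22 = 7·0 - 2·(-5) = 0 - (-10) = 10; M33 = 7·(-7) - (-8)·5 = -49 - (-40) = -9; sum of minors = -7.
det A = 7·((-7)·0 - 1·8) - (-8)·(5·0 - 1·(-5)) + 2·(5·8 - (-7)·(-5)) = 7·(-8) - (-8)·5 + 2·5 = -6.
So p(z) = det(zI - A) = z^3 - 7z + 6.
Rational-root test: any integer root divides 6. Testing small divisors, z = 1 works: p(1) = 1 + 0 + (-7) + 6 = 0, so (z - 1) is a factor.
Dividing, p(z) = (z - 1)(z^2 + z - 6).
Factor z^2 + z - 6: two numbers with sum -1 and product -6 are 2 and -3, so z^2 + z - 6 = (z - 2)(z + 3).
Hence p(z) = (z - 2) (z - 1) (z + 3), with roots -3, 1, 2.

-3, 1, 2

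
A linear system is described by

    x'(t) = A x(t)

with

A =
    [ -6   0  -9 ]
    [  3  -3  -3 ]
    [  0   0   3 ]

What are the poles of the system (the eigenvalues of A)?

-6, -3, 3

det(sI - A) = s^3 - (tr A)s^2 + (M11 + M22 + M33)s - det A, where Mii is the 2×2 principal minor of A obtained by deleting row i and column i.
tr A = (-6) + (-3) + 3 = -6; M11 = (-3)·3 - (-3)·0 = -9 - 0 = -9; M22 = (-6)·3 - (-9)·0 = -18 - 0 = -18; M33 = (-6)·(-3) - 0·3 = 18 - 0 = 18; sum of minors = -9.
det A = (-6)·((-3)·3 - (-3)·0) - 0·(3·3 - (-3)·0) + (-9)·(3·0 - (-3)·0) = (-6)·(-9) - 0·9 + (-9)·0 = 54.
So p(s) = det(sI - A) = s^3 + 6s^2 - 9s - 54.
Rational-root test: any integer root divides -54. Testing small divisors, s = -3 works: p(-3) = -27 + 54 + 27 + (-54) = 0, so (s + 3) is a factor.
Dividing, p(s) = (s + 3)(s^2 + 3s - 18).
Factor s^2 + 3s - 18: two numbers with sum -3 and product -18 are 3 and -6, so s^2 + 3s - 18 = (s - 3)(s + 6).
Hence p(s) = (s - 3) (s + 3) (s + 6), with roots -6, -3, 3.
At least one eigenvalue has non-negative real part, so the system is not asymptotically stable.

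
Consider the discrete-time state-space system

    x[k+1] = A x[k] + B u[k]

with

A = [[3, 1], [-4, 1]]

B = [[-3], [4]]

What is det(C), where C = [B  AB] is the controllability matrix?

AB = [[-5], [16]]
Controllability matrix C = [B  AB] = [[-3, -5], [4, 16]]
det(C) = (-3)·16 - (-5)·4 = -48 - (-20) = -28
Since det(C) ≠ 0, rank(C) = 2 and the system is completely controllable.

-28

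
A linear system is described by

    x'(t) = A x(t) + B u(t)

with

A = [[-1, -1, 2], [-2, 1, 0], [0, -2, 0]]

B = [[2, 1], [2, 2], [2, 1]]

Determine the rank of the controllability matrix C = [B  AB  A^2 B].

3

AB = [[0, -1], [-2, 0], [-4, -4]]
A^2B = [[-6, -7], [-2, 2], [4, 0]]
Controllability matrix C = [B  AB  A^2B] = [[2, 1, 0, -1, -6, -7], [2, 2, -2, 0, -2, 2], [2, 1, -4, -4, 4, 0]]
Take the 3×3 submatrix of C formed by columns 1, 2, 3: [[2, 1, 0], [2, 2, -2], [2, 1, -4]]. Its determinant is 2·(2·(-4) - (-2)·1) - 1·(2·(-4) - (-2)·2) + 0·(2·1 - 2·2) = 2·(-6) - 1·(-4) + 0·(-2) = -8 ≠ 0.
So rank(C) ≥ 3; since C has 3 rows, rank(C) = 3.
rank(C) = 3 = n, so the pair (A, B) is completely controllable.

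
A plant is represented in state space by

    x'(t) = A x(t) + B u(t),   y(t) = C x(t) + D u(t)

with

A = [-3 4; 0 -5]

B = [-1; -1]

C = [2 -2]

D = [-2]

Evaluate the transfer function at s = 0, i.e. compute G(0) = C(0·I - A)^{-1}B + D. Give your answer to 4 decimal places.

-2.8000

G(0) = C(-A)^{-1}B + D = -C A^{-1} B + D.
det A = 15, so A^{-1} = (1/15)·adj(A) = [[-1/3, -4/15], [0, -1/5]]
A^{-1} B = [3/5, 1/5]^T
C A^{-1} B = 4/5
G(0) = D - C A^{-1} B = -2 - (4/5) = -14/5 ≈ -2.8000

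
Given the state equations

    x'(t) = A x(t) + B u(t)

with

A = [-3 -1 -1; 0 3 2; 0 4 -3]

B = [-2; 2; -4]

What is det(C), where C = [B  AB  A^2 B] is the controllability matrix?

AB = [[8], [-2], [20]]
A^2B = [[-42], [34], [-68]]
Controllability matrix C = [B  AB  A^2B] = [[-2, 8, -42], [2, -2, 34], [-4, 20, -68]]
Expanding along the first row, det(C) = (-2)·((-2)·(-68) - 34·20) - 8·(2·(-68) - 34·(-4)) + (-42)·(2·20 - (-2)·(-4)) = (-2)·(-544) - 8·0 + (-42)·32 = -256
Since det(C) ≠ 0, rank(C) = 3 and the system is completely controllable.

-256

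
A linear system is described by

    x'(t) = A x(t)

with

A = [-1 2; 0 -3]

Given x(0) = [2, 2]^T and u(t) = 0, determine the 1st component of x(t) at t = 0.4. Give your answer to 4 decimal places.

2.0789

det(sI - A) = s^2 - (tr A)s + det A, with tr A = (-1) + (-3) = -4 and det A = (-1)·(-3) - 2·0 = 3 - 0 = 3.
So p(s) = det(sI - A) = s^2 + 4s + 3.
Factor s^2 + 4s + 3: two numbers with sum -4 and product 3 are -1 and -3, so s^2 + 4s + 3 = (s + 1)(s + 3).
Hence p(s) = (s + 1) (s + 3), with roots -3, -1.
The eigenvalues -3, -1 are distinct and real, so A is diagonalisable and x(t) = e^{At} x(0) = V diag(e^{λ_i t}) V^{-1} x(0), where the columns of V are the eigenvectors.
λ = -3: A - (-3)I = [[2, 2], [0, 0]]. Row 1 gives 2·v1 + 2·v2 = 0, so take v_1 = [1, -1]^T.
λ = -1: A - (-1)I = [[0, 2], [0, -2]]. Row 1 gives 0·v1 + 2·v2 = 0, so take v_2 = [1, 0]^T.
V = [v_1 v_2] = [[1, 1], [-1, 0]] has det V = 1, so V^{-1} = adj(V)/det V = [[0, -1], [1, 1]].
Modal coordinates z(0) = V^{-1} x(0): 0·2 + (-1)·2 = -2; 1·2 + 1·2 = 4; so z(0) = [-2, 4]^T.
x_1(t) = Σ_i (v_i)_1 · z_i(0) · e^{λ_i t} (row 1 of V times the modal terms).
x_1(0.4) = 1·(-2)·e^{-3·0.4} + 1·4·e^{-1·0.4} = (-2)·0.301194 + 4·0.670320 = 2.0789.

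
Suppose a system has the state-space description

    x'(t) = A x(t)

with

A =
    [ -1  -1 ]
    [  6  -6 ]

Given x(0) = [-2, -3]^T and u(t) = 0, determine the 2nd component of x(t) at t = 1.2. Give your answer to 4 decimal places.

det(sI - A) = s^2 - (tr A)s + det A, with tr A = (-1) + (-6) = -7 and det A = (-1)·(-6) - (-1)·6 = 6 - (-6) = 12.
So p(s) = det(sI - A) = s^2 + 7s + 12.
Factor s^2 + 7s + 12: two numbers with sum -7 and product 12 are -3 and -4, so s^2 + 7s + 12 = (s + 3)(s + 4).
Hence p(s) = (s + 3) (s + 4), with roots -4, -3.
The eigenvalues -4, -3 are distinct and real, so A is diagonalisable and x(t) = e^{At} x(0) = V diag(e^{λ_i t}) V^{-1} x(0), where the columns of V are the eigenvectors.
λ = -4: A - (-4)I = [[3, -1], [6, -2]]. Row 1 gives 3·v1 + (-1)·v2 = 0, so take v_1 = [1, 3]^T.
λ = -3: A - (-3)I = [[2, -1], [6, -3]]. Row 1 gives 2·v1 + (-1)·v2 = 0, so take v_2 = [-1, -2]^T.
V = [v_1 v_2] = [[1, -1], [3, -2]] has det V = 1, so V^{-1} = adj(V)/det V = [[-2, 1], [-3, 1]].
Modal coordinates z(0) = V^{-1} x(0): (-2)·(-2) + 1·(-3) = 1; (-3)·(-2) + 1·(-3) = 3; so z(0) = [1, 3]^T.
x_2(t) = Σ_i (v_i)_2 · z_i(0) · e^{λ_i t} (row 2 of V times the modal terms).
x_2(1.2) = 3·1·e^{-4·1.2} + (-2)·3·e^{-3·1.2} = 3·0.008230 + (-6)·0.027324 = -0.1393.

-0.1393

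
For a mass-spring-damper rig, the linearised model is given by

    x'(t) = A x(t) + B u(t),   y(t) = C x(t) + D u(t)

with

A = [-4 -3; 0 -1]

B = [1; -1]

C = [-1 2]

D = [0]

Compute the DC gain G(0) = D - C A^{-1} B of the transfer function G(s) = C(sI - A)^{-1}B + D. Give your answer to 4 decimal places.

-3.0000

G(0) = C(-A)^{-1}B + D = -C A^{-1} B + D.
det A = 4, so A^{-1} = (1/4)·adj(A) = [[-1/4, 3/4], [0, -1]]
A^{-1} B = [-1, 1]^T
C A^{-1} B = 3
G(0) = D - C A^{-1} B = 0 - (3) = -3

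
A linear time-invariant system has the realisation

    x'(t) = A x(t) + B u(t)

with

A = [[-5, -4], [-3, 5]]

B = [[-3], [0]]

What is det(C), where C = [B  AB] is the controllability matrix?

AB = [[15], [9]]
Controllability matrix C = [B  AB] = [[-3, 15], [0, 9]]
det(C) = (-3)·9 - 15·0 = -27 - 0 = -27
Since det(C) ≠ 0, rank(C) = 2 and the system is completely controllable.

-27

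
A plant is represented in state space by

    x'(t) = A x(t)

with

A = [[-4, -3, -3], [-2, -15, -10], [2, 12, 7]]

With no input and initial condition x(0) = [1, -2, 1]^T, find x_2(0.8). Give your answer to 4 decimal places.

det(sI - A) = s^3 - (tr A)s^2 + (M11 + M22 + M33)s - det A, where Mii is the 2×2 principal minor of A obtained by deleting row i and column i.
tr A = (-4) + (-15) + 7 = -12; M11 = (-15)·7 - (-10)·12 = -105 - (-120) = 15; M22 = (-4)·7 - (-3)·2 = -28 - (-6) = -22; M33 = (-4)·(-15) - (-3)·(-2) = 60 - 6 = 54; sum of minors = 47.
det A = (-4)·((-15)·7 - (-10)·12) - (-3)·((-2)·7 - (-10)·2) + (-3)·((-2)·12 - (-15)·2) = (-4)·15 - (-3)·6 + (-3)·6 = -60.
So p(s) = det(sI - A) = s^3 + 12s^2 + 47s + 60.
Rational-root test: any integer root divides 60. Testing small divisors, s = -3 works: p(-3) = -27 + 108 + (-141) + 60 = 0, so (s + 3) is a factor.
Dividing, p(s) = (s + 3)(s^2 + 9s + 20).
Factor s^2 + 9s + 20: two numbers with sum -9 and product 20 are -4 and -5, so s^2 + 9s + 20 = (s + 4)(s + 5).
Hence p(s) = (s + 3) (s + 4) (s + 5), with roots -5, -4, -3.
The eigenvalues -5, -4, -3 are distinct and real, so A is diagonalisable and x(t) = e^{At} x(0) = V diag(e^{λ_i t}) V^{-1} x(0), where the columns of V are the eigenvectors.
λ = -5: A - (-5)I = [[1, -3, -3], [-2, -10, -10], [2, 12, 12]]. v must be orthogonal to every row; (row 1) × (row 2) = [0, 16, -16], so take v_1 = [0, 1, -1]^T.
λ = -4: A - (-4)I = [[0, -3, -3], [-2, -11, -10], [2, 12, 11]]. v must be orthogonal to every row; (row 1) × (row 2) = [-3, 6, -6], so take v_2 = [1, -2, 2]^T.
λ = -3: A - (-3)I = [[-1, -3, -3], [-2, -12, -10], [2, 12, 10]]. v must be orthogonal to every row; (row 1) × (row 2) = [-6, -4, 6], so take v_3 = [-3, -2, 3]^T.
V = [v_1 v_2 v_3] = [[0, 1, -3], [1, -2, -2], [-1, 2, 3]] has det V = -1, so V^{-1} = adj(V)/det V = [[2, 9, 8], [1, 3, 3], [0, 1, 1]].
Modal coordinates z(0) = V^{-1} x(0): 2·1 + 9·(-2) + 8·1 = -8; 1·1 + 3·(-2) + 3·1 = -2; 0·1 + 1·(-2) + 1·1 = -1; so z(0) = [-8, -2, -1]^T.
x_2(t) = Σ_i (v_i)_2 · z_i(0) · e^{λ_i t} (row 2 of V times the modal terms).
x_2(0.8) = 1·(-8)·e^{-5·0.8} + (-2)·(-2)·e^{-4·0.8} + (-2)·(-1)·e^{-3·0.8} = (-8)·0.018316 + 4·0.040762 + 2·0.090718 = 0.1980.

0.1980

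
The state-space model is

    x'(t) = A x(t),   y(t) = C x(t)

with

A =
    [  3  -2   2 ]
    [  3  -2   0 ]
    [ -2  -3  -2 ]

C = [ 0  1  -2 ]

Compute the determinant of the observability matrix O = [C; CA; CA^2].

734

CA = [[7, 4, 4]]
CA^2 = [[25, -34, 6]]
Observability matrix O = [C; CA; CA^2] = [[0, 1, -2], [7, 4, 4], [25, -34, 6]]
Expanding along the first row, det(O) = 0·(4·6 - 4·(-34)) - 1·(7·6 - 4·25) + (-2)·(7·(-34) - 4·25) = 0·160 - 1·(-58) + (-2)·(-338) = 734
Since det(O) ≠ 0, rank(O) = 3 and the system is completely observable.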